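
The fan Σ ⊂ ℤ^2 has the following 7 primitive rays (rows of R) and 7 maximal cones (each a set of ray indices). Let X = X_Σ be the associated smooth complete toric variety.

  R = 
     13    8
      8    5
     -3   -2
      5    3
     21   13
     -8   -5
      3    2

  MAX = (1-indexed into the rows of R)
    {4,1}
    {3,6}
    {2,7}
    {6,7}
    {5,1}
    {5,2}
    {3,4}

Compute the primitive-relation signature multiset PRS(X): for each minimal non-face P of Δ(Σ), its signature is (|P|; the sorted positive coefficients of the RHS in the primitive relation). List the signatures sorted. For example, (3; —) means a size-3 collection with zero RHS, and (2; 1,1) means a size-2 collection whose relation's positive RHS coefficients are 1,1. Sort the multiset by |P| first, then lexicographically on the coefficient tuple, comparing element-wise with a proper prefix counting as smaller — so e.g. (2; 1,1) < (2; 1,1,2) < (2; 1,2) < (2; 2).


Σ has 14 primitive collections:

  • {2,6}:  v_{2} + v_{6} = 0 — sig = (2; —)
  • {3,7}:  v_{3} + v_{7} = 0 — sig = (2; —)
  • {1,2}:  v_{1} + v_{2} = v_{5} — sig = (2; 1)
  • {1,6}:  v_{1} + v_{6} = v_{4} — sig = (2; 1)
  • {2,3}:  v_{2} + v_{3} = v_{4} — sig = (2; 1)
  • {2,4}:  v_{2} + v_{4} = v_{1} — sig = (2; 1)
  • {4,6}:  v_{4} + v_{6} = v_{3} — sig = (2; 1)
  • {4,7}:  v_{4} + v_{7} = v_{2} — sig = (2; 1)
  • {5,6}:  v_{5} + v_{6} = v_{1} — sig = (2; 1)
  • {3,5}:  v_{3} + v_{5} = v_{1} + v_{4} — sig = (2; 1,1)
  • {1,3}:  v_{1} + v_{3} = 2·v_{4} — sig = (2; 2)
  • {1,7}:  v_{1} + v_{7} = 2·v_{2} — sig = (2; 2)
  • {4,5}:  v_{4} + v_{5} = 2·v_{1} — sig = (2; 2)
  • {5,7}:  v_{5} + v_{7} = 3·v_{2} — sig = (2; 3)

so the primitive-relation signature multiset is
    |P|=2: 14 collections, coeffs (), (), (1), (1), (1), (1), (1), (1), (1), (1,1), (2), (2), (2), (3)


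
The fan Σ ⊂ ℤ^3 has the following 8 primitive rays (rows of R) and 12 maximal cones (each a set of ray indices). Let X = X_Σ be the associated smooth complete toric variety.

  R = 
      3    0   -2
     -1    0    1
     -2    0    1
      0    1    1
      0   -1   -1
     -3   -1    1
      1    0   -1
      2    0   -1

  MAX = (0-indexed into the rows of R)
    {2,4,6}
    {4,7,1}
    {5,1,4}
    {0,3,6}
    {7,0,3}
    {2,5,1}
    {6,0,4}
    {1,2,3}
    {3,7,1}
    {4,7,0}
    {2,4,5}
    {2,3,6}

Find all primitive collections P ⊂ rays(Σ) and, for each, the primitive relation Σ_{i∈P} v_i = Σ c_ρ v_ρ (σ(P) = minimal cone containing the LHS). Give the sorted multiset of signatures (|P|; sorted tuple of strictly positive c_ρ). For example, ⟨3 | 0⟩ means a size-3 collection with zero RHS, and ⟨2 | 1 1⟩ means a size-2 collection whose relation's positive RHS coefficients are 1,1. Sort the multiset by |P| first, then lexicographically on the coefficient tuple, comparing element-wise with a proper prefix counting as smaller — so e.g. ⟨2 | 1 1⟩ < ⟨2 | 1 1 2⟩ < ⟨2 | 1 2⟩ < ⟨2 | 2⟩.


Σ has 11 primitive collections:

  P={1,6}:  v_{1} + v_{6} = 0  →  sig = ⟨2 | 0⟩
  P={2,7}:  v_{2} + v_{7} = 0  →  sig = ⟨2 | 0⟩
  P={3,4}:  v_{3} + v_{4} = 0  →  sig = ⟨2 | 0⟩
  P={0,1}:  v_{0} + v_{1} = v_{7}  →  sig = ⟨2 | 1⟩
  P={0,2}:  v_{0} + v_{2} = v_{6}  →  sig = ⟨2 | 1⟩
  P={0,5}:  v_{0} + v_{5} = v_{4}  →  sig = ⟨2 | 1⟩
  P={6,7}:  v_{6} + v_{7} = v_{0}  →  sig = ⟨2 | 1⟩
  P={3,5}:  v_{3} + v_{5} = v_{1} + v_{2}  →  sig = ⟨2 | 1 1⟩
  P={5,6}:  v_{5} + v_{6} = v_{2} + v_{4}  →  sig = ⟨2 | 1 1⟩
  P={5,7}:  v_{5} + v_{7} = v_{1} + v_{4}  →  sig = ⟨2 | 1 1⟩
  P={1,2,4}:  v_{1} + v_{2} + v_{4} = v_{5}  →  sig = ⟨3 | 1⟩

Hence PRS(X_Σ) =
{ ⟨2 | 0⟩ ×3,  ⟨2 | 1⟩ ×4,  ⟨2 | 1 1⟩ ×3,  ⟨3 | 1⟩ }


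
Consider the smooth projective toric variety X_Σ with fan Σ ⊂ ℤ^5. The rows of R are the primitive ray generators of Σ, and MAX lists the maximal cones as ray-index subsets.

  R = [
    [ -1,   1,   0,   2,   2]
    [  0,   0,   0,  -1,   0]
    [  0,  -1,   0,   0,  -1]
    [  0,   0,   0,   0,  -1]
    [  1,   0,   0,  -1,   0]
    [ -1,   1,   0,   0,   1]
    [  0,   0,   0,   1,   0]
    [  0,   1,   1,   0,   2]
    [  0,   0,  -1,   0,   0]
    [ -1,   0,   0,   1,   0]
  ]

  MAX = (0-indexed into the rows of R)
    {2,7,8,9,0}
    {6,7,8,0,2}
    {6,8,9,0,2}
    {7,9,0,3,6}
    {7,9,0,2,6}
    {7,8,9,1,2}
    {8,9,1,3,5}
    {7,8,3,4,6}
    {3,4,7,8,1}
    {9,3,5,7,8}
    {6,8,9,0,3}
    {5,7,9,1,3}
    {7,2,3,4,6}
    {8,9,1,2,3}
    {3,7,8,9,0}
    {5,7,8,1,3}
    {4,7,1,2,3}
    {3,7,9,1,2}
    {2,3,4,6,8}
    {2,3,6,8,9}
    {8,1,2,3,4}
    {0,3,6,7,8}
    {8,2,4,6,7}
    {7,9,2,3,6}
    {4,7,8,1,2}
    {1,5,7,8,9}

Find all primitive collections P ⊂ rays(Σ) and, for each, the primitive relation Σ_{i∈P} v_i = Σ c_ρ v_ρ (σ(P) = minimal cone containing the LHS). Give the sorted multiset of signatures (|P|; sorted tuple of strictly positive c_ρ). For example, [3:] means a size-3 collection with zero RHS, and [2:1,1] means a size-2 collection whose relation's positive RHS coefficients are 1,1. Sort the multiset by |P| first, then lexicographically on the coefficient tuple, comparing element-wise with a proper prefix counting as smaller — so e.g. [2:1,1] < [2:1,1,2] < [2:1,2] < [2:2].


Primitive collections (12):

  P={1,6}:  v_{1} + v_{6} = 0  →  sig = [2:]
  P={4,9}:  v_{4} + v_{9} = 0  →  sig = [2:]
  P={2,5}:  v_{2} + v_{5} = v_{1} + v_{9}  →  sig = [2:1,1]
  P={0,1}:  v_{0} + v_{1} = v_{7} + v_{8} + v_{9}  →  sig = [2:1,1,1]
  P={0,4}:  v_{0} + v_{4} = v_{6} + v_{7} + v_{8}  →  sig = [2:1,1,1]
  P={4,5}:  v_{4} + v_{5} = v_{1} + v_{3} + v_{7} + v_{8}  →  sig = [2:1,1,1,1]
  P={5,6}:  v_{5} + v_{6} = v_{3} + v_{7} + v_{8} + v_{9}  →  sig = [2:1,1,1,1]
  P={0,5}:  v_{0} + v_{5} = v_{3} + 2·v_{7} + 2·v_{8} + 2·v_{9}  →  sig = [2:1,2,2,2]
  P={0,2,3}:  v_{0} + v_{2} + v_{3} = v_{6} + v_{9}  →  sig = [3:1,1]
  P={2,3,7,8}:  v_{2} + v_{3} + v_{7} + v_{8} = 0  →  sig = [4:]
  P={6,7,8,9}:  v_{6} + v_{7} + v_{8} + v_{9} = v_{0}  →  sig = [4:1]
  P={1,3,7,8,9}:  v_{1} + v_{3} + v_{7} + v_{8} + v_{9} = v_{5}  →  sig = [5:1]

Hence PRS(X_Σ) =
    |P|=2: 8 collections, coeffs (), (), (1,1), (1,1,1), (1,1,1), (1,1,1,1), (1,1,1,1), (1,2,2,2)
    |P|=3: 1 collection, coeffs (1,1)
    |P|=4: 2 collections, coeffs (), (1)
    |P|=5: 1 collection, coeffs (1)


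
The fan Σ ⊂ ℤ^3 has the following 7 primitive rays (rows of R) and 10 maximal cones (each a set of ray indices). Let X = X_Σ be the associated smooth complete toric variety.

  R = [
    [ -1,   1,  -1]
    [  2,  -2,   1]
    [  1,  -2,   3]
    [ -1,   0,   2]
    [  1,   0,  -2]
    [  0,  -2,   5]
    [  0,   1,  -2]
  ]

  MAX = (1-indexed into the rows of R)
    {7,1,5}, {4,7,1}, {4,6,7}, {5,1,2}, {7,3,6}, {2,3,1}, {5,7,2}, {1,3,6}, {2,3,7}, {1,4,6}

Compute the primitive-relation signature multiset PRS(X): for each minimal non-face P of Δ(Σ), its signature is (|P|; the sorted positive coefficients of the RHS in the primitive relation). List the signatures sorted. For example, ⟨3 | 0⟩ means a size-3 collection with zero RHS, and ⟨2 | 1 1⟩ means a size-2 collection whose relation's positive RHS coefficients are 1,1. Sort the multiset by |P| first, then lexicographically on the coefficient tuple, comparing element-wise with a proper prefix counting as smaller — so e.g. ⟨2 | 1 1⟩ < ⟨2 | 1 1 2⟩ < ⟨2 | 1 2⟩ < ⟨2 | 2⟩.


|primitive collections| = 9. Relations:

  {4,5}:  v_{4} + v_{5} = 0  ⟹  sig = ⟨2 | 0⟩
  {2,4}:  v_{2} + v_{4} = v_{3}  ⟹  sig = ⟨2 | 1⟩
  {3,4}:  v_{3} + v_{4} = v_{6}  ⟹  sig = ⟨2 | 1⟩
  {3,5}:  v_{3} + v_{5} = v_{2}  ⟹  sig = ⟨2 | 1⟩
  {5,6}:  v_{5} + v_{6} = v_{3}  ⟹  sig = ⟨2 | 1⟩
  {2,6}:  v_{2} + v_{6} = 2·v_{3}  ⟹  sig = ⟨2 | 2⟩
  {1,3,7}:  v_{1} + v_{3} + v_{7} = 0  ⟹  sig = ⟨3 | 0⟩
  {1,2,7}:  v_{1} + v_{2} + v_{7} = v_{5}  ⟹  sig = ⟨3 | 1⟩
  {1,6,7}:  v_{1} + v_{6} + v_{7} = v_{4}  ⟹  sig = ⟨3 | 1⟩

Hence PRS(X_Σ) =
    |P|=2: 6 collections, coeffs (), (1), (1), (1), (1), (2)
    |P|=3: 3 collections, coeffs (), (1), (1)


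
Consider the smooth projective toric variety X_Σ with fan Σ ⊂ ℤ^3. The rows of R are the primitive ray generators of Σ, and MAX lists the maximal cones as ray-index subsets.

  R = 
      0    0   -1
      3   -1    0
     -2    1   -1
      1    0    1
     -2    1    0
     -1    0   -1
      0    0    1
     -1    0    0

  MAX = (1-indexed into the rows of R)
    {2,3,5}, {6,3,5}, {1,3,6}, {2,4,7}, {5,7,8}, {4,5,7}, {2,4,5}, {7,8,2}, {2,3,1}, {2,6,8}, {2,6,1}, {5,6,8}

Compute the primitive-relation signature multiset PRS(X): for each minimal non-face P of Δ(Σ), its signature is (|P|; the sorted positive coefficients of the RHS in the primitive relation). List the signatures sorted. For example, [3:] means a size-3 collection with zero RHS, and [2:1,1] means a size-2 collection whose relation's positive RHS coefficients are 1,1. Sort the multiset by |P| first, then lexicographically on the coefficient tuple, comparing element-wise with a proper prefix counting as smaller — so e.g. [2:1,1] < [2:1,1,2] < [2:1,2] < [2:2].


Δ(Σ) — 8 vertices, 14 min non-faces:

  • {1,7}:  v_{1} + v_{7} = 0  ⇒ sig = [2:]
  • {4,6}:  v_{4} + v_{6} = 0  ⇒ sig = [2:]
  • {1,5}:  v_{1} + v_{5} = v_{3}  ⇒ sig = [2:1]
  • {1,8}:  v_{1} + v_{8} = v_{6}  ⇒ sig = [2:1]
  • {3,7}:  v_{3} + v_{7} = v_{5}  ⇒ sig = [2:1]
  • {4,8}:  v_{4} + v_{8} = v_{7}  ⇒ sig = [2:1]
  • {6,7}:  v_{6} + v_{7} = v_{8}  ⇒ sig = [2:1]
  • {1,4}:  v_{1} + v_{4} = v_{2} + v_{5}  ⇒ sig = [2:1,1]
  • {3,8}:  v_{3} + v_{8} = v_{5} + v_{6}  ⇒ sig = [2:1,1]
  • {3,4}:  v_{3} + v_{4} = v_{2} + 2·v_{5}  ⇒ sig = [2:1,2]
  • {2,5,8}:  v_{2} + v_{5} + v_{8} = 0  ⇒ sig = [3:]
  • {2,5,6}:  v_{2} + v_{5} + v_{6} = v_{1}  ⇒ sig = [3:1]
  • {2,5,7}:  v_{2} + v_{5} + v_{7} = v_{4}  ⇒ sig = [3:1]
  • {2,3,6}:  v_{2} + v_{3} + v_{6} = 2·v_{1}  ⇒ sig = [3:2]

so the primitive-relation signature multiset is
[[2:], [2:], [2:1], [2:1], [2:1], [2:1], [2:1], [2:1,1], [2:1,1], [2:1,2], [3:], [3:1], [3:1], [3:2]]


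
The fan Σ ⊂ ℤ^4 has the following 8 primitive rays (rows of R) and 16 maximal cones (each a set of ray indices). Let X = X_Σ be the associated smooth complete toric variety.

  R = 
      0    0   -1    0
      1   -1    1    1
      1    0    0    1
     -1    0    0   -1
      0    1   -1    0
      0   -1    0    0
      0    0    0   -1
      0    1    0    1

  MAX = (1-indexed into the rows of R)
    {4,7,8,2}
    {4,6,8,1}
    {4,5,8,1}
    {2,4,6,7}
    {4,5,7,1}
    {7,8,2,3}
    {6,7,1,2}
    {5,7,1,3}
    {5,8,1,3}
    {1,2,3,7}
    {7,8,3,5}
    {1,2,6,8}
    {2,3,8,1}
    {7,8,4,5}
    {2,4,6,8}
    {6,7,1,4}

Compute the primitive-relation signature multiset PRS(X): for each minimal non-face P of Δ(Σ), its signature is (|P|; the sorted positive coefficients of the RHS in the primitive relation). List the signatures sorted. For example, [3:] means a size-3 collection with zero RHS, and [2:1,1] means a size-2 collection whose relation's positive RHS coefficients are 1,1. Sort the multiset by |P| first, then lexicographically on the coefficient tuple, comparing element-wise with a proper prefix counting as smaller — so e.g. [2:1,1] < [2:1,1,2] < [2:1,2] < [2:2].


Δ(Σ) — 8 vertices, 7 min non-faces:

  P = {3,4}:  v_{3} + v_{4} = 0  so sig = [2:]
  P = {2,5}:  v_{2} + v_{5} = v_{3}  so sig = [2:1]
  P = {5,6}:  v_{5} + v_{6} = v_{1}  so sig = [2:1]
  P = {3,6}:  v_{3} + v_{6} = v_{1} + v_{2}  so sig = [2:1,1]
  P = {6,7,8}:  v_{6} + v_{7} + v_{8} = 0  so sig = [3:]
  P = {1,2,4}:  v_{1} + v_{2} + v_{4} = v_{6}  so sig = [3:1]
  P = {1,7,8}:  v_{1} + v_{7} + v_{8} = v_{5}  so sig = [3:1]

Signatures (|P|; sorted positive RHS coefficients), sorted:
    [2:]
    [2:1]
    [2:1]
    [2:1,1]
    [3:]
    [3:1]
    [3:1]


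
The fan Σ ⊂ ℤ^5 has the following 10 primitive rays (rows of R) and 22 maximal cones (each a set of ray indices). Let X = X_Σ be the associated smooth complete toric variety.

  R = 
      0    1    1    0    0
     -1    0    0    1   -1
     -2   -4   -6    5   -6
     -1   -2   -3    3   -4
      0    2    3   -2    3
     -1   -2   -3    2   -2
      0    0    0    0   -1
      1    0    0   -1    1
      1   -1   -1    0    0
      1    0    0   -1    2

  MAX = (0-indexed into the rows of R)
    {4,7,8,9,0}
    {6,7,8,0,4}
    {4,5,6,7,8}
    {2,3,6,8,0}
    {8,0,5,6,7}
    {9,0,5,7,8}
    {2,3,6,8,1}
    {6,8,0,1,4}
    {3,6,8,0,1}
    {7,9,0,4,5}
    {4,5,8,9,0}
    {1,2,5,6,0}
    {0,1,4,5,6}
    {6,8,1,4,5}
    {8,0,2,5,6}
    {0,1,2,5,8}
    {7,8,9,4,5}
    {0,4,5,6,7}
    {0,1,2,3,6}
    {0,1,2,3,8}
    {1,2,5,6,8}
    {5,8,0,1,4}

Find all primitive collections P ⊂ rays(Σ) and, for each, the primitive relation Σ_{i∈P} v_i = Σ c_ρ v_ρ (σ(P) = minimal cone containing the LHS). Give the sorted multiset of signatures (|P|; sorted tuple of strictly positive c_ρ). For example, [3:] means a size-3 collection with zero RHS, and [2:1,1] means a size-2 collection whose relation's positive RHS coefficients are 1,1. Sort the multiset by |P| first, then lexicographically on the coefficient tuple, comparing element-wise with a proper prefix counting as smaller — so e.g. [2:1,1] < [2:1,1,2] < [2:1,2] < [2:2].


Σ has 14 primitive collections:

  • {1,7}:  v_{1} + v_{7} = 0 — sig = [2:]
  • {3,4}:  v_{3} + v_{4} = v_{1} — sig = [2:1]
  • {3,5}:  v_{3} + v_{5} = v_{2} — sig = [2:1]
  • {6,9}:  v_{6} + v_{9} = v_{7} — sig = [2:1]
  • {2,4}:  v_{2} + v_{4} = v_{1} + v_{5} — sig = [2:1,1]
  • {3,9}:  v_{3} + v_{9} = v_{0} + v_{5} + v_{8} — sig = [2:1,1,1]
  • {1,9}:  v_{1} + v_{9} = v_{0} + v_{4} + v_{5} + v_{8} — sig = [2:1,1,1,1]
  • {3,7}:  v_{3} + v_{7} = v_{0} + v_{5} + v_{6} + v_{8} — sig = [2:1,1,1,1]
  • {2,7}:  v_{2} + v_{7} = v_{0} + 2·v_{5} + v_{6} + v_{8} — sig = [2:1,1,1,2]
  • {2,9}:  v_{2} + v_{9} = v_{0} + 2·v_{5} + v_{8} — sig = [2:1,1,2]
  • {0,4,5,6,8}:  v_{0} + v_{4} + v_{5} + v_{6} + v_{8} = 0 — sig = [5:]
  • {0,1,5,6,8}:  v_{0} + v_{1} + v_{5} + v_{6} + v_{8} = v_{3} — sig = [5:1]
  • {0,4,5,7,8}:  v_{0} + v_{4} + v_{5} + v_{7} + v_{8} = v_{9} — sig = [5:1]
  • {0,1,2,6,8}:  v_{0} + v_{1} + v_{2} + v_{6} + v_{8} = 2·v_{3} — sig = [5:2]

Signatures (|P|; sorted positive RHS coefficients), sorted:
[[2:], [2:1], [2:1], [2:1], [2:1,1], [2:1,1,1], [2:1,1,1,1], [2:1,1,1,1], [2:1,1,1,2], [2:1,1,2], [5:], [5:1], [5:1], [5:2]]


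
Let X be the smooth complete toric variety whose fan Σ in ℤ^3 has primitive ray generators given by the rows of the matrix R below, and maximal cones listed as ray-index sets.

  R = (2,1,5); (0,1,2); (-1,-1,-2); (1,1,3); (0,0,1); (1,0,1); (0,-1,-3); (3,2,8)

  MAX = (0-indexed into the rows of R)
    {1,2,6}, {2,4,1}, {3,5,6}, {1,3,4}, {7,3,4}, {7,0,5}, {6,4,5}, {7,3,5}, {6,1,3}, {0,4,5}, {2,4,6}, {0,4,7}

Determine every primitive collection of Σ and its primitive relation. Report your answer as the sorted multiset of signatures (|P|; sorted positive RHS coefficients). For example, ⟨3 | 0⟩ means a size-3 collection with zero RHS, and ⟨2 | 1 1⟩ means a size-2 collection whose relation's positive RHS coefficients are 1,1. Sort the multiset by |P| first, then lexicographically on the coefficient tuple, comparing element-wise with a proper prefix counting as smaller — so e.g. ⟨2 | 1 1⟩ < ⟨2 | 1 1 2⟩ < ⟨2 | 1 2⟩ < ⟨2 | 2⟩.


Primitive collections (14):

  • {0,3}:  v_{0} + v_{3} = v_{7}  so sig = ⟨2 | 1⟩
  • {1,5}:  v_{1} + v_{5} = v_{3}  so sig = ⟨2 | 1⟩
  • {2,3}:  v_{2} + v_{3} = v_{4}  so sig = ⟨2 | 1⟩
  • {2,7}:  v_{2} + v_{7} = v_{0} + v_{4}  so sig = ⟨2 | 1 1⟩
  • {0,1}:  v_{0} + v_{1} = 2·v_{3} + v_{4}  so sig = ⟨2 | 1 2⟩
  • {0,2}:  v_{0} + v_{2} = 2·v_{4} + v_{5}  so sig = ⟨2 | 1 2⟩
  • {2,5}:  v_{2} + v_{5} = 2·v_{4} + v_{6}  so sig = ⟨2 | 1 2⟩
  • {6,7}:  v_{6} + v_{7} = v_{3} + 2·v_{5}  so sig = ⟨2 | 1 2⟩
  • {1,7}:  v_{1} + v_{7} = 3·v_{3} + v_{4}  so sig = ⟨2 | 1 3⟩
  • {0,6}:  v_{0} + v_{6} = 2·v_{5}  so sig = ⟨2 | 2⟩
  • {1,4,6}:  v_{1} + v_{4} + v_{6} = 0  so sig = ⟨3 | 0⟩
  • {3,4,5}:  v_{3} + v_{4} + v_{5} = v_{0}  so sig = ⟨3 | 1⟩
  • {3,4,6}:  v_{3} + v_{4} + v_{6} = v_{5}  so sig = ⟨3 | 1⟩
  • {4,5,7}:  v_{4} + v_{5} + v_{7} = 2·v_{0}  so sig = ⟨3 | 2⟩

so the primitive-relation signature multiset is
    ⟨2 | 1⟩
    ⟨2 | 1⟩
    ⟨2 | 1⟩
    ⟨2 | 1 1⟩
    ⟨2 | 1 2⟩
    ⟨2 | 1 2⟩
    ⟨2 | 1 2⟩
    ⟨2 | 1 2⟩
    ⟨2 | 1 3⟩
    ⟨2 | 2⟩
    ⟨3 | 0⟩
    ⟨3 | 1⟩
    ⟨3 | 1⟩
    ⟨3 | 2⟩


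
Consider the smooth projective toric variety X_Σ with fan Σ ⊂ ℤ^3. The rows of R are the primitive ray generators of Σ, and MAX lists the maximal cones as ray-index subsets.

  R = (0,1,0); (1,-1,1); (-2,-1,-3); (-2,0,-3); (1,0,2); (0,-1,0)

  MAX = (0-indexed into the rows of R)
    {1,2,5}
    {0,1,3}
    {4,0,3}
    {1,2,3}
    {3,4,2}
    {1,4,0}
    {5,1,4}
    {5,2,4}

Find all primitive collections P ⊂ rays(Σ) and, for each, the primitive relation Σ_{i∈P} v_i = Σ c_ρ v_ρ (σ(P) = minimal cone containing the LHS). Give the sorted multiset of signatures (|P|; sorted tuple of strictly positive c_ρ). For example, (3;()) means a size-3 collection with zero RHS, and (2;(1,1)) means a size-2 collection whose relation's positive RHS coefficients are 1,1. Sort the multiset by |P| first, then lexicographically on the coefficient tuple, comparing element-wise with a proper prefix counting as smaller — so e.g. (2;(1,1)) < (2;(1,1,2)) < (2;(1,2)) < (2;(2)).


Δ(Σ) — 6 vertices, 5 min non-faces:

  P = {0,5}:  v_{0} + v_{5} = 0  so sig = (2;())
  P = {0,2}:  v_{0} + v_{2} = v_{3}  so sig = (2;(1))
  P = {3,5}:  v_{3} + v_{5} = v_{2}  so sig = (2;(1))
  P = {1,3,4}:  v_{1} + v_{3} + v_{4} = v_{5}  so sig = (3;(1))
  P = {1,2,4}:  v_{1} + v_{2} + v_{4} = 2·v_{5}  so sig = (3;(2))

Signatures (|P|; sorted positive RHS coefficients), sorted:
{ (2;()),  (2;(1)) ×2,  (3;(1)),  (3;(2)) }


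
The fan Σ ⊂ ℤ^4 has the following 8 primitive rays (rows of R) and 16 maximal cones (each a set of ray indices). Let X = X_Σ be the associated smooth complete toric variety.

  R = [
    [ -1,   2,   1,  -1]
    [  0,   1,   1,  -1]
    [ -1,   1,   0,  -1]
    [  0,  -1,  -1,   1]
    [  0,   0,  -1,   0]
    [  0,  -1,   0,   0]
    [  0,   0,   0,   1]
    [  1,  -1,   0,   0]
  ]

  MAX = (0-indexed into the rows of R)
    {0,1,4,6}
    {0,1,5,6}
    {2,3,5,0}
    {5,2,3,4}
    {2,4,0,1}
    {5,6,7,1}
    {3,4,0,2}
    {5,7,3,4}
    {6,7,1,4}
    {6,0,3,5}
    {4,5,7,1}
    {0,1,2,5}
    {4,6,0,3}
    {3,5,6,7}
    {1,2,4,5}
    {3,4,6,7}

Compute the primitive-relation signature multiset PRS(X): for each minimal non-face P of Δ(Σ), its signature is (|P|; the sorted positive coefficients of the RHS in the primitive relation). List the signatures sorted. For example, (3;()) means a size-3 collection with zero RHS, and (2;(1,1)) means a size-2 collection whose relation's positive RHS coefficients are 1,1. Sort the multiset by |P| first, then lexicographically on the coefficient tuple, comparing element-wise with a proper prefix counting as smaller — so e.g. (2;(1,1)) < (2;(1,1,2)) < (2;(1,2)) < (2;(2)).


Minimal non-faces — 6 found among 8 rays, 16 max cones:

  {1,3}:  v_{1} + v_{3} = 0  ⇒ sig = (2;())
  {0,7}:  v_{0} + v_{7} = v_{1}  ⇒ sig = (2;(1))
  {2,6}:  v_{2} + v_{6} = v_{0} + v_{3}  ⇒ sig = (2;(1,1))
  {2,7}:  v_{2} + v_{7} = v_{1} + v_{4} + v_{5}  ⇒ sig = (2;(1,1,1))
  {0,4,5}:  v_{0} + v_{4} + v_{5} = v_{2}  ⇒ sig = (3;(1))
  {4,5,6}:  v_{4} + v_{5} + v_{6} = v_{3}  ⇒ sig = (3;(1))

Signatures (|P|; sorted positive RHS coefficients), sorted:
    |P|=2: 4 collections, coeffs (), (1), (1,1), (1,1,1)
    |P|=3: 2 collections, coeffs (1), (1)


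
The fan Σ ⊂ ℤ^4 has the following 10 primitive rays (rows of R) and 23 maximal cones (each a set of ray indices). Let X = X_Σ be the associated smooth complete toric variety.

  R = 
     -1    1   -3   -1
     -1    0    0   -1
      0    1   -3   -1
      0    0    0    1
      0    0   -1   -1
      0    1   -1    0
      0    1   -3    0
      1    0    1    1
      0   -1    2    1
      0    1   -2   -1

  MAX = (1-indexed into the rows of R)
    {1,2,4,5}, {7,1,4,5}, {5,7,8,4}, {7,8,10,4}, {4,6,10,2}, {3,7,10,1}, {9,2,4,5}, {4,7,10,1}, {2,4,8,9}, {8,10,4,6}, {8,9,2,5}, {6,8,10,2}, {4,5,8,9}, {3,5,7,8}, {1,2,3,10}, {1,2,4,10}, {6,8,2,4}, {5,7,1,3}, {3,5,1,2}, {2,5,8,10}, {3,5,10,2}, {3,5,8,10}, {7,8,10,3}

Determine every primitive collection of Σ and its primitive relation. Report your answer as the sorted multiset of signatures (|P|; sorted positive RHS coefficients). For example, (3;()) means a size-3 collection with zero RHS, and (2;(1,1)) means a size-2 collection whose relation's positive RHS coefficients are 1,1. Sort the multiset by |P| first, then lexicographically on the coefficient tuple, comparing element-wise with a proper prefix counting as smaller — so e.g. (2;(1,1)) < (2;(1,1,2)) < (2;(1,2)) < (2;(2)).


|primitive collections| = 18. Relations:

  • {9,10}:  v_{9} + v_{10} = 0  ⟹  sig = (2;())
  • {2,7}:  v_{2} + v_{7} = v_{1}  ⟹  sig = (2;(1))
  • {3,4}:  v_{3} + v_{4} = v_{7}  ⟹  sig = (2;(1))
  • {5,6}:  v_{5} + v_{6} = v_{10}  ⟹  sig = (2;(1))
  • {1,8}:  v_{1} + v_{8} = v_{4} + v_{10}  ⟹  sig = (2;(1,1))
  • {3,9}:  v_{3} + v_{9} = v_{4} + v_{5}  ⟹  sig = (2;(1,1))
  • {6,9}:  v_{6} + v_{9} = v_{2} + v_{4} + v_{8}  ⟹  sig = (2;(1,1,1))
  • {1,9}:  v_{1} + v_{9} = v_{2} + 2·v_{4} + v_{5}  ⟹  sig = (2;(1,1,2))
  • {3,6}:  v_{3} + v_{6} = v_{4} + 2·v_{10}  ⟹  sig = (2;(1,2))
  • {7,9}:  v_{7} + v_{9} = 2·v_{4} + v_{5}  ⟹  sig = (2;(1,2))
  • {1,6}:  v_{1} + v_{6} = v_{2} + 2·v_{4} + 2·v_{10}  ⟹  sig = (2;(1,2,2))
  • {6,7}:  v_{6} + v_{7} = 2·v_{4} + 2·v_{10}  ⟹  sig = (2;(2,2))
  • {2,3,8}:  v_{2} + v_{3} + v_{8} = v_{10}  ⟹  sig = (3;(1))
  • {4,5,10}:  v_{4} + v_{5} + v_{10} = v_{3}  ⟹  sig = (3;(1))
  • {1,5,10}:  v_{1} + v_{5} + v_{10} = v_{2} + 2·v_{3}  ⟹  sig = (3;(1,2))
  • {5,7,10}:  v_{5} + v_{7} + v_{10} = 2·v_{3}  ⟹  sig = (3;(2))
  • {2,4,5,8}:  v_{2} + v_{4} + v_{5} + v_{8} = 0  ⟹  sig = (4;())
  • {2,4,8,10}:  v_{2} + v_{4} + v_{8} + v_{10} = v_{6}  ⟹  sig = (4;(1))

Sorted signature multiset PRS(X):
{ (2;()),  (2;(1)) ×3,  (2;(1,1)) ×2,  (2;(1,1,1)),  (2;(1,1,2)),  (2;(1,2)) ×2,  (2;(1,2,2)),  (2;(2,2)),  (3;(1)) ×2,  (3;(1,2)),  (3;(2)),  (4;()),  (4;(1)) }


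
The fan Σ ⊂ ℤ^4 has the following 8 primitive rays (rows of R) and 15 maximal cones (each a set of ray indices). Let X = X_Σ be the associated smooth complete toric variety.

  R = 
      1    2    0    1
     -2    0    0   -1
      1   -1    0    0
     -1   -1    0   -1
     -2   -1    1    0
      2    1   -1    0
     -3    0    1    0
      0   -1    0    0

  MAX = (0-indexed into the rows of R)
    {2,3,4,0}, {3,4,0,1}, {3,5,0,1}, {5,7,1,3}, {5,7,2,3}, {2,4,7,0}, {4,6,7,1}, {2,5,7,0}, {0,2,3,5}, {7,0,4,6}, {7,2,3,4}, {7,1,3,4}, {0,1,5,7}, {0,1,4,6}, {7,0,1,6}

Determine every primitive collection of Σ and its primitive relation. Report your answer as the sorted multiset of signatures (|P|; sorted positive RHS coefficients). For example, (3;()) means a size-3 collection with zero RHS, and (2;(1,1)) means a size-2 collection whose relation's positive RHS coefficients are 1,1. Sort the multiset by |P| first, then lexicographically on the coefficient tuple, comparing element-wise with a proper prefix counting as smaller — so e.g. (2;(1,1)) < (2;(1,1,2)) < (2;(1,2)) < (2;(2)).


Σ has 7 primitive collections:

  {4,5}:  v_{4} + v_{5} = 0 — sig = (2;())
  {1,2}:  v_{1} + v_{2} = v_{3} — sig = (2;(1))
  {2,6}:  v_{2} + v_{6} = v_{4} — sig = (2;(1))
  {3,6}:  v_{3} + v_{6} = v_{1} + v_{4} — sig = (2;(1,1))
  {5,6}:  v_{5} + v_{6} = v_{0} + v_{1} + v_{7} — sig = (2;(1,1,1))
  {0,3,7}:  v_{0} + v_{3} + v_{7} = 0 — sig = (3;())
  {0,1,4,7}:  v_{0} + v_{1} + v_{4} + v_{7} = v_{6} — sig = (4;(1))

so the primitive-relation signature multiset is
{ (2;()),  (2;(1)) ×2,  (2;(1,1)),  (2;(1,1,1)),  (3;()),  (4;(1)) }


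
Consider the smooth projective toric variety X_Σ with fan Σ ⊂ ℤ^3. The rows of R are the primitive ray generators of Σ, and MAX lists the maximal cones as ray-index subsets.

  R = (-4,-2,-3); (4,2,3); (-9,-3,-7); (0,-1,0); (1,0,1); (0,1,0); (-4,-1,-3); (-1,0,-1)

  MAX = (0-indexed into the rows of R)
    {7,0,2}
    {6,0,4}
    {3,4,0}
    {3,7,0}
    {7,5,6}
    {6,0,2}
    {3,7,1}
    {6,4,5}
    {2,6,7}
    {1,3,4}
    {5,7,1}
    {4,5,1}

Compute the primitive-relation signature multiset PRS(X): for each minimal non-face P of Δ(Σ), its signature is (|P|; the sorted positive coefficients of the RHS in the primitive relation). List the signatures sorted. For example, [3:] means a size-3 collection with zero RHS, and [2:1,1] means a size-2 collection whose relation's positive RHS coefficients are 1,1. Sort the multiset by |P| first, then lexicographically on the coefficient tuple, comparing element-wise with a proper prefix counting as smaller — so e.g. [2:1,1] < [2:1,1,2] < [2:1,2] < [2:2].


The 11 primitive collections of Σ (r=8, n=3):

  P={0,1}:  v_{0} + v_{1} = 0  →  sig = [2:]
  P={3,5}:  v_{3} + v_{5} = 0  →  sig = [2:]
  P={4,7}:  v_{4} + v_{7} = 0  →  sig = [2:]
  P={0,5}:  v_{0} + v_{5} = v_{6}  →  sig = [2:1]
  P={1,6}:  v_{1} + v_{6} = v_{5}  →  sig = [2:1]
  P={3,6}:  v_{3} + v_{6} = v_{0}  →  sig = [2:1]
  P={1,2}:  v_{1} + v_{2} = v_{6} + v_{7}  →  sig = [2:1,1]
  P={2,4}:  v_{2} + v_{4} = v_{0} + v_{6}  →  sig = [2:1,1]
  P={2,3}:  v_{2} + v_{3} = 2·v_{0} + v_{7}  →  sig = [2:1,2]
  P={2,5}:  v_{2} + v_{5} = 2·v_{6} + v_{7}  →  sig = [2:1,2]
  P={0,6,7}:  v_{0} + v_{6} + v_{7} = v_{2}  →  sig = [3:1]

so the primitive-relation signature multiset is
{ [2:] ×3,  [2:1] ×3,  [2:1,1] ×2,  [2:1,2] ×2,  [3:1] }


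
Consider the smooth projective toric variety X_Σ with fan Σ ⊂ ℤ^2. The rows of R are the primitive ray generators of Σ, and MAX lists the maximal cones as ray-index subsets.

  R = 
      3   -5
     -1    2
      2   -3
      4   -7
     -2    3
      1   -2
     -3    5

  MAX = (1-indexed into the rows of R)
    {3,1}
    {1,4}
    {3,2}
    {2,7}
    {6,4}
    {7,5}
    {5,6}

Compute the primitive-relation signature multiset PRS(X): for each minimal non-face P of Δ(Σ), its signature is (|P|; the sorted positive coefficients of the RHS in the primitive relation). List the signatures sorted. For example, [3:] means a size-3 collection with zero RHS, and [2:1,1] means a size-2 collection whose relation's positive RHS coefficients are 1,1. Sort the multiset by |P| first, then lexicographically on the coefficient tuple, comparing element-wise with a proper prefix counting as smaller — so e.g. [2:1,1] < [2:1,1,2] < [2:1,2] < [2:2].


Δ(Σ) — 7 vertices, 14 min non-faces:

  P={1,7}:  v_{1} + v_{7} = 0  so sig = [2:]
  P={2,6}:  v_{2} + v_{6} = 0  so sig = [2:]
  P={3,5}:  v_{3} + v_{5} = 0  so sig = [2:]
  P={1,2}:  v_{1} + v_{2} = v_{3}  so sig = [2:1]
  P={1,5}:  v_{1} + v_{5} = v_{6}  so sig = [2:1]
  P={1,6}:  v_{1} + v_{6} = v_{4}  so sig = [2:1]
  P={2,4}:  v_{2} + v_{4} = v_{1}  so sig = [2:1]
  P={2,5}:  v_{2} + v_{5} = v_{7}  so sig = [2:1]
  P={3,6}:  v_{3} + v_{6} = v_{1}  so sig = [2:1]
  P={3,7}:  v_{3} + v_{7} = v_{2}  so sig = [2:1]
  P={4,7}:  v_{4} + v_{7} = v_{6}  so sig = [2:1]
  P={6,7}:  v_{6} + v_{7} = v_{5}  so sig = [2:1]
  P={3,4}:  v_{3} + v_{4} = 2·v_{1}  so sig = [2:2]
  P={4,5}:  v_{4} + v_{5} = 2·v_{6}  so sig = [2:2]

so the primitive-relation signature multiset is
[[2:], [2:], [2:], [2:1], [2:1], [2:1], [2:1], [2:1], [2:1], [2:1], [2:1], [2:1], [2:2], [2:2]]


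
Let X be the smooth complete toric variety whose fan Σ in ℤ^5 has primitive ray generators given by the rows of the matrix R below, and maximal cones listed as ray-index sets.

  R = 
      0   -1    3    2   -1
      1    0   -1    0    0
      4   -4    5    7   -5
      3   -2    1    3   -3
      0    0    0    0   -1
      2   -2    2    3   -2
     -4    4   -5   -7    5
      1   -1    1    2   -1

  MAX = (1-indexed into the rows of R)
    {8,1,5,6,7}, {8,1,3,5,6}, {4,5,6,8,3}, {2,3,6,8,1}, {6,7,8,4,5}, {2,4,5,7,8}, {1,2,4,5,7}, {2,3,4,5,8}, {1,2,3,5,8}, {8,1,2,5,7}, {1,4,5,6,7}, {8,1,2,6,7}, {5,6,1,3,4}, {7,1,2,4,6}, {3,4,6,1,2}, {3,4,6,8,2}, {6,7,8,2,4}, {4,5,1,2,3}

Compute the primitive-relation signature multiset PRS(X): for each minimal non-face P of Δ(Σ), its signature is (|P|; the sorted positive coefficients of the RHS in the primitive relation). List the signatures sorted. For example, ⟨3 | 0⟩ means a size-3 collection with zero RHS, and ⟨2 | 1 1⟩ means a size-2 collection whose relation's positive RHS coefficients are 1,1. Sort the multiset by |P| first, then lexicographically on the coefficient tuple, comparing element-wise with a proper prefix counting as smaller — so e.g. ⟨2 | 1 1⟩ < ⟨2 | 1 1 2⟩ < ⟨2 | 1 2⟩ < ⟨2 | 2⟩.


Primitive collections (3):

  • {3,7}:  v_{3} + v_{7} = 0  ⟹  sig = ⟨2 | 0⟩
  • {1,4,8}:  v_{1} + v_{4} + v_{8} = v_{3}  ⟹  sig = ⟨3 | 1⟩
  • {2,5,6}:  v_{2} + v_{5} + v_{6} = v_{4}  ⟹  sig = ⟨3 | 1⟩

so the primitive-relation signature multiset is
[⟨2 | 0⟩, ⟨3 | 1⟩, ⟨3 | 1⟩]


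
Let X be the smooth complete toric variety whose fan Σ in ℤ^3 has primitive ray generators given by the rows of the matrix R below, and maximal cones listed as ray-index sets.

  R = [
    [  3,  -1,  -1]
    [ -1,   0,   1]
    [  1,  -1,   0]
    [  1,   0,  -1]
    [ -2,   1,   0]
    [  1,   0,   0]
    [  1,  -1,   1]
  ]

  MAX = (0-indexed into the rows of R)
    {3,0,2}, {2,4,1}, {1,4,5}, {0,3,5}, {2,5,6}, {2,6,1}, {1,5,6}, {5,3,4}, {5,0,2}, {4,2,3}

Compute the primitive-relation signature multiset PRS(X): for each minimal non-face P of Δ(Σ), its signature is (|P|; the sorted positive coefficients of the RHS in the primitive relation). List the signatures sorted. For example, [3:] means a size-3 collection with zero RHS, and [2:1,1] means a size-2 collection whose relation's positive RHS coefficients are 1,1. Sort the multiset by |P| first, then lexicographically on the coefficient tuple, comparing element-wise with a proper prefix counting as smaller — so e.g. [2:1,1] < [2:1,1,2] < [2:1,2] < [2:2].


Σ has 9 primitive collections:

  P = {1,3}:  v_{1} + v_{3} = 0  ⟹  sig = [2:]
  P = {0,4}:  v_{0} + v_{4} = v_{3}  ⟹  sig = [2:1]
  P = {4,6}:  v_{4} + v_{6} = v_{1}  ⟹  sig = [2:1]
  P = {0,1}:  v_{0} + v_{1} = v_{2} + v_{5}  ⟹  sig = [2:1,1]
  P = {3,6}:  v_{3} + v_{6} = v_{2} + v_{5}  ⟹  sig = [2:1,1]
  P = {0,6}:  v_{0} + v_{6} = 2·v_{2} + 2·v_{5}  ⟹  sig = [2:2,2]
  P = {2,4,5}:  v_{2} + v_{4} + v_{5} = 0  ⟹  sig = [3:]
  P = {1,2,5}:  v_{1} + v_{2} + v_{5} = v_{6}  ⟹  sig = [3:1]
  P = {2,3,5}:  v_{2} + v_{3} + v_{5} = v_{0}  ⟹  sig = [3:1]

Sorted signature multiset PRS(X):
{ [2:],  [2:1] ×2,  [2:1,1] ×2,  [2:2,2],  [3:],  [3:1] ×2 }


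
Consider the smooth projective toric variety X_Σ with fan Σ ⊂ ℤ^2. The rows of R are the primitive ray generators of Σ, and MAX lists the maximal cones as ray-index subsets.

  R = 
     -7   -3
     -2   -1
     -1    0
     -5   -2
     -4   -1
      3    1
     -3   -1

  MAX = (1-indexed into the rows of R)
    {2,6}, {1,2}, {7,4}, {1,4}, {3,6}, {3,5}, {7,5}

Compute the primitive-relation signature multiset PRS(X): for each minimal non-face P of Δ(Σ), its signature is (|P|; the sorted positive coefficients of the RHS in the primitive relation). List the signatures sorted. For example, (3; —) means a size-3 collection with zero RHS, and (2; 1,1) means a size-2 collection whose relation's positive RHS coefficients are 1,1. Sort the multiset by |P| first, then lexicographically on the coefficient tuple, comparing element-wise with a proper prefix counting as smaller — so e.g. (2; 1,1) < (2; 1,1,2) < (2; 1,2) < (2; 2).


Primitive collections (14):

  P = {6,7}:  v_{6} + v_{7} = 0 — sig = (2; —)
  P = {2,3}:  v_{2} + v_{3} = v_{7} — sig = (2; 1)
  P = {2,4}:  v_{2} + v_{4} = v_{1} — sig = (2; 1)
  P = {2,7}:  v_{2} + v_{7} = v_{4} — sig = (2; 1)
  P = {3,7}:  v_{3} + v_{7} = v_{5} — sig = (2; 1)
  P = {4,6}:  v_{4} + v_{6} = v_{2} — sig = (2; 1)
  P = {5,6}:  v_{5} + v_{6} = v_{3} — sig = (2; 1)
  P = {1,3}:  v_{1} + v_{3} = v_{4} + v_{7} — sig = (2; 1,1)
  P = {1,5}:  v_{1} + v_{5} = v_{4} + 2·v_{7} — sig = (2; 1,2)
  P = {1,6}:  v_{1} + v_{6} = 2·v_{2} — sig = (2; 2)
  P = {1,7}:  v_{1} + v_{7} = 2·v_{4} — sig = (2; 2)
  P = {2,5}:  v_{2} + v_{5} = 2·v_{7} — sig = (2; 2)
  P = {3,4}:  v_{3} + v_{4} = 2·v_{7} — sig = (2; 2)
  P = {4,5}:  v_{4} + v_{5} = 3·v_{7} — sig = (2; 3)

Sorted signature multiset PRS(X):
    |P|=2: 14 collections, coeffs (), (1), (1), (1), (1), (1), (1), (1,1), (1,2), (2), (2), (2), (2), (3)


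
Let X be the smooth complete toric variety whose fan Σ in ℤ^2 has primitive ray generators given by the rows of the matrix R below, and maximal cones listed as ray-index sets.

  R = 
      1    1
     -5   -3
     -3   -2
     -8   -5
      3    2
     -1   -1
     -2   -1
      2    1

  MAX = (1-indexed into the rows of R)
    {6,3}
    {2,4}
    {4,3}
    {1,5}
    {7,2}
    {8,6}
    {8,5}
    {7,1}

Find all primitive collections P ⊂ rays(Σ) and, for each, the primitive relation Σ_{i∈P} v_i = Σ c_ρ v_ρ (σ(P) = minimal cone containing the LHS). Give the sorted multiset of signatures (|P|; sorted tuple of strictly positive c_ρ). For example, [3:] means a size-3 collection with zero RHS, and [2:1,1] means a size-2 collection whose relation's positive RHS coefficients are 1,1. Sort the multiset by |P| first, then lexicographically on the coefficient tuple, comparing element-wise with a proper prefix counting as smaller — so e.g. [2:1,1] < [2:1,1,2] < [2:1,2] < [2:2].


Δ(Σ) — 8 vertices, 20 min non-faces:

  • {1,6}:  v_{1} + v_{6} = 0  ⇒ sig = [2:]
  • {3,5}:  v_{3} + v_{5} = 0  ⇒ sig = [2:]
  • {7,8}:  v_{7} + v_{8} = 0  ⇒ sig = [2:]
  • {1,3}:  v_{1} + v_{3} = v_{7}  ⇒ sig = [2:1]
  • {1,8}:  v_{1} + v_{8} = v_{5}  ⇒ sig = [2:1]
  • {2,3}:  v_{2} + v_{3} = v_{4}  ⇒ sig = [2:1]
  • {2,5}:  v_{2} + v_{5} = v_{7}  ⇒ sig = [2:1]
  • {2,8}:  v_{2} + v_{8} = v_{3}  ⇒ sig = [2:1]
  • {3,7}:  v_{3} + v_{7} = v_{2}  ⇒ sig = [2:1]
  • {3,8}:  v_{3} + v_{8} = v_{6}  ⇒ sig = [2:1]
  • {4,5}:  v_{4} + v_{5} = v_{2}  ⇒ sig = [2:1]
  • {5,6}:  v_{5} + v_{6} = v_{8}  ⇒ sig = [2:1]
  • {5,7}:  v_{5} + v_{7} = v_{1}  ⇒ sig = [2:1]
  • {6,7}:  v_{6} + v_{7} = v_{3}  ⇒ sig = [2:1]
  • {1,4}:  v_{1} + v_{4} = v_{2} + v_{7}  ⇒ sig = [2:1,1]
  • {1,2}:  v_{1} + v_{2} = 2·v_{7}  ⇒ sig = [2:2]
  • {2,6}:  v_{2} + v_{6} = 2·v_{3}  ⇒ sig = [2:2]
  • {4,7}:  v_{4} + v_{7} = 2·v_{2}  ⇒ sig = [2:2]
  • {4,8}:  v_{4} + v_{8} = 2·v_{3}  ⇒ sig = [2:2]
  • {4,6}:  v_{4} + v_{6} = 3·v_{3}  ⇒ sig = [2:3]

so the primitive-relation signature multiset is
    [2:]
    [2:]
    [2:]
    [2:1]
    [2:1]
    [2:1]
    [2:1]
    [2:1]
    [2:1]
    [2:1]
    [2:1]
    [2:1]
    [2:1]
    [2:1]
    [2:1,1]
    [2:2]
    [2:2]
    [2:2]
    [2:2]
    [2:3]


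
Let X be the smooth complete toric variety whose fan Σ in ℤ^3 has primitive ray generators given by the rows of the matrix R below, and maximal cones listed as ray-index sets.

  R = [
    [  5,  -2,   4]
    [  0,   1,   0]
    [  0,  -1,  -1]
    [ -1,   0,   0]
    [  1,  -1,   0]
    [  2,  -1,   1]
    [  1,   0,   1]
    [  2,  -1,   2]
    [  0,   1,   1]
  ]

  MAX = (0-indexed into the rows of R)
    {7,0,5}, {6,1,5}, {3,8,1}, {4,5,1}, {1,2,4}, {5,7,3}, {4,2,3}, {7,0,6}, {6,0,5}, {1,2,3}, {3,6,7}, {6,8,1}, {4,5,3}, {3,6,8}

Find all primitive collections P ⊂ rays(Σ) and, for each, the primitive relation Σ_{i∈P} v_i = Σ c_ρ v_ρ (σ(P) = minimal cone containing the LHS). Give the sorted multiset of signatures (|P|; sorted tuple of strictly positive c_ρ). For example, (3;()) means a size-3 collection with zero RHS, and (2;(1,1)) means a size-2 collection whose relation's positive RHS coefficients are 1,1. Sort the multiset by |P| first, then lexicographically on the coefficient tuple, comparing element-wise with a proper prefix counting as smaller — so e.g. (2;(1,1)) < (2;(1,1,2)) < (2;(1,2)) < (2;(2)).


|primitive collections| = 20. Relations:

  {2,8}:  v_{2} + v_{8} = 0  →  sig = (2;())
  {2,6}:  v_{2} + v_{6} = v_{4}  →  sig = (2;(1))
  {4,6}:  v_{4} + v_{6} = v_{5}  →  sig = (2;(1))
  {4,8}:  v_{4} + v_{8} = v_{6}  →  sig = (2;(1))
  {2,7}:  v_{2} + v_{7} = v_{3} + v_{4} + v_{5}  →  sig = (2;(1,1,1))
  {0,4}:  v_{0} + v_{4} = 2·v_{5} + v_{7}  →  sig = (2;(1,2))
  {4,7}:  v_{4} + v_{7} = v_{3} + 2·v_{5}  →  sig = (2;(1,2))
  {0,1}:  v_{0} + v_{1} = v_{5} + 3·v_{6}  →  sig = (2;(1,3))
  {0,2}:  v_{0} + v_{2} = v_{3} + 3·v_{5}  →  sig = (2;(1,3))
  {0,8}:  v_{0} + v_{8} = 3·v_{6} + v_{7}  →  sig = (2;(1,3))
  {7,8}:  v_{7} + v_{8} = v_{3} + 3·v_{6}  →  sig = (2;(1,3))
  {0,3}:  v_{0} + v_{3} = 2·v_{7}  →  sig = (2;(2))
  {1,7}:  v_{1} + v_{7} = 2·v_{6}  →  sig = (2;(2))
  {2,5}:  v_{2} + v_{5} = 2·v_{4}  →  sig = (2;(2))
  {5,8}:  v_{5} + v_{8} = 2·v_{6}  →  sig = (2;(2))
  {1,3,4}:  v_{1} + v_{3} + v_{4} = 0  →  sig = (3;())
  {1,3,5}:  v_{1} + v_{3} + v_{5} = v_{6}  →  sig = (3;(1))
  {1,3,6}:  v_{1} + v_{3} + v_{6} = v_{8}  →  sig = (3;(1))
  {3,5,6}:  v_{3} + v_{5} + v_{6} = v_{7}  →  sig = (3;(1))
  {5,6,7}:  v_{5} + v_{6} + v_{7} = v_{0}  →  sig = (3;(1))

so the primitive-relation signature multiset is
{ (2;()),  (2;(1)) ×3,  (2;(1,1,1)),  (2;(1,2)) ×2,  (2;(1,3)) ×4,  (2;(2)) ×4,  (3;()),  (3;(1)) ×4 }


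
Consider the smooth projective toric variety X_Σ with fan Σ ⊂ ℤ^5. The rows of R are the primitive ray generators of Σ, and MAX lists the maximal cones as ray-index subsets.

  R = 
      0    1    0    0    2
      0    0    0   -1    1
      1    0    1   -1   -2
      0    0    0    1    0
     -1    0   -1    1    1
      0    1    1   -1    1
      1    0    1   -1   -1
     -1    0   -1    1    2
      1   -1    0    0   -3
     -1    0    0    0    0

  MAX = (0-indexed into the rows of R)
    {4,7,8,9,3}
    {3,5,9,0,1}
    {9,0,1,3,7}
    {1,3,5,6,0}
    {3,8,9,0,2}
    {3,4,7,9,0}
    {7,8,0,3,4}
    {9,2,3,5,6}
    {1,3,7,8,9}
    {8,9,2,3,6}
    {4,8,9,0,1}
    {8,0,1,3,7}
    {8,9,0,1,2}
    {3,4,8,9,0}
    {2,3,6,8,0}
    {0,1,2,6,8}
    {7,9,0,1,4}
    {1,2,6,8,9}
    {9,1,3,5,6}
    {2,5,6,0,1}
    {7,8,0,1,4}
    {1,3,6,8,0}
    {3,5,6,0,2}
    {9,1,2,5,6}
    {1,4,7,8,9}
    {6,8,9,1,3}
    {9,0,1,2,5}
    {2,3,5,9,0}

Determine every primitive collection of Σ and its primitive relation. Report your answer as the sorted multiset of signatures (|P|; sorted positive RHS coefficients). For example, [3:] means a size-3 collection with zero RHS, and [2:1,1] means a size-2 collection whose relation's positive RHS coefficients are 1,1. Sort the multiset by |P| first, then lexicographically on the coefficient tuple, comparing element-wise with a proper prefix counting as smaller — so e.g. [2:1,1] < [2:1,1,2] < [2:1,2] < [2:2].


12 minimal non-faces of Δ(Σ) (on 10 rays):

  P = {2,7}:  v_{2} + v_{7} = 0  →  sig = [2:]
  P = {4,6}:  v_{4} + v_{6} = 0  →  sig = [2:]
  P = {5,8}:  v_{5} + v_{8} = v_{2}  →  sig = [2:1]
  P = {4,5}:  v_{4} + v_{5} = v_{0} + v_{9}  →  sig = [2:1,1]
  P = {6,7}:  v_{6} + v_{7} = v_{1} + v_{3}  →  sig = [2:1,1]
  P = {2,4}:  v_{2} + v_{4} = v_{0} + v_{8} + v_{9}  →  sig = [2:1,1,1]
  P = {5,7}:  v_{5} + v_{7} = v_{0} + v_{1} + v_{3} + v_{9}  →  sig = [2:1,1,1,1]
  P = {0,6,9}:  v_{0} + v_{6} + v_{9} = v_{5}  →  sig = [3:1]
  P = {1,2,3}:  v_{1} + v_{2} + v_{3} = v_{6}  →  sig = [3:1]
  P = {1,3,4}:  v_{1} + v_{3} + v_{4} = v_{7}  →  sig = [3:1]
  P = {0,7,8,9}:  v_{0} + v_{7} + v_{8} + v_{9} = v_{4}  →  sig = [4:1]
  P = {0,1,3,8,9}:  v_{0} + v_{1} + v_{3} + v_{8} + v_{9} = 0  →  sig = [5:]

Sorted signature multiset PRS(X):
    [2:]
    [2:]
    [2:1]
    [2:1,1]
    [2:1,1]
    [2:1,1,1]
    [2:1,1,1,1]
    [3:1]
    [3:1]
    [3:1]
    [4:1]
    [5:]
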